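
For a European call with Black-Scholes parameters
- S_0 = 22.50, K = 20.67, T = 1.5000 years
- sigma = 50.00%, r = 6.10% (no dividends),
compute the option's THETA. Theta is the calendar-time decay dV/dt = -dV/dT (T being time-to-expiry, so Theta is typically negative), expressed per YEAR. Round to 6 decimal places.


d1 = 0.5941350628; d2 = -0.0182373729
phi(d1) = 0.3343935221; exp(-qT) = 1.0000000000; exp(-rT) = 0.9125613162
Theta = -S*exp(-qT)*phi(d1)*sigma/(2*sqrt(T)) - r*K*exp(-rT)*N(d2) + q*S*exp(-qT)*N(d1)
N(d1) = 0.7237891094; N(d2) = 0.4927247441; sqrt(T) = 1.2247448714
Term 1 = -22.5000 * 1.0000000000 * 0.3343935221 * 0.5000 / (2 * 1.2247448714) = -1.5358003171
Term 2 = -0.0610 * 20.6700 * 0.9125613162 * 0.4927247441 = -0.5669395298
Term 3 = 0 (no dividend yield, q = 0)
Theta = -1.5358003171 + (-0.5669395298) + (0.0000000000) = -2.102740

Answer: Theta = -2.102740


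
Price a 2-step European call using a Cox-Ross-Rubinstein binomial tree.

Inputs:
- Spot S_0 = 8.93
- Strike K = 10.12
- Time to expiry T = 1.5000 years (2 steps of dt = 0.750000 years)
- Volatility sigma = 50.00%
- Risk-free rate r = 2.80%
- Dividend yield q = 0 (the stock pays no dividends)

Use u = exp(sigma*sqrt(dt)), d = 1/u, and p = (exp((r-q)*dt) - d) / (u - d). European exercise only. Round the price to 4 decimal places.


Answer: Price = V(0,0) = 1.8540

Derivation:
dt = T/N = 0.750000
u = exp(sigma*sqrt(dt)) = 1.541896; d = 1/u = 0.648552
p = (exp((r-q)*dt) - d) / (u - d) = 0.417163
Discount per step: exp(-r*dt) = 0.979219
Stock lattice S(k, i) with i counting down-moves:
  k=0: S(0,0) = 8.9300
  k=1: S(1,0) = 13.7691; S(1,1) = 5.7916
  k=2: S(2,0) = 21.2306; S(2,1) = 8.9300; S(2,2) = 3.7561
Terminal payoffs V(N, i) = max(S_T - K, 0):
  V(2,0) = 11.110563; V(2,1) = 0.000000; V(2,2) = 0.000000
Backward induction: V(k, i) = exp(-r*dt) * [p * V(k+1, i) + (1-p) * V(k+1, i+1)].
  V(1,0) = exp(-r*dt) * [p*11.110563 + (1-p)*0.000000] = 4.538597
  V(1,1) = exp(-r*dt) * [p*0.000000 + (1-p)*0.000000] = 0.000000
  V(0,0) = exp(-r*dt) * [p*4.538597 + (1-p)*0.000000] = 1.853989


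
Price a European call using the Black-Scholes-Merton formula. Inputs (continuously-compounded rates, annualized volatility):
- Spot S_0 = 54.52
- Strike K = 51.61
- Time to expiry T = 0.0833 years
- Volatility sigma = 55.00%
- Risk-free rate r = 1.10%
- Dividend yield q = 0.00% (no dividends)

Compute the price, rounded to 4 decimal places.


d1 = (ln(S/K) + (r - q + 0.5*sigma^2) * T) / (sigma * sqrt(T)) = 0.43069023
d2 = d1 - sigma * sqrt(T) = 0.27195066
exp(-rT) = 0.99908412; exp(-qT) = 1.00000000
C = S_0 * exp(-qT) * N(d1) - K * exp(-rT) * N(d2)
N(d1) = 0.66665319; N(d2) = 0.60717002
C = 54.5200 * 1.00000000 * 0.66665319 - 51.6100 * 0.99908412 * 0.60717002 = 5.0386

Answer: Price = 5.0386


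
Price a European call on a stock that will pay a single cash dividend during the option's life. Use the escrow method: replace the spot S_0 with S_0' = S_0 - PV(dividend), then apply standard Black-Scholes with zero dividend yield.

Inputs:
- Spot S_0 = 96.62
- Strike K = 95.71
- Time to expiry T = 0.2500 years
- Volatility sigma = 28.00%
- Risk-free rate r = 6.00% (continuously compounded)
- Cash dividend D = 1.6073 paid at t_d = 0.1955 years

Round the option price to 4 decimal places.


Answer: Price = 5.6641

Derivation:
PV(D) = D * exp(-r * t_d) = 1.6073 * 0.98833853 = 1.58855652
S_0' = S_0 - PV(D) = 96.6200 - 1.58855652 = 95.03144348
d1 = (ln(S_0'/K) + (r + sigma^2/2)*T) / (sigma*sqrt(T)) = 0.12632168
d2 = d1 - sigma*sqrt(T) = -0.01367832
exp(-rT) = 0.98511194
N(d1) = 0.55026135; N(d2) = 0.49454331
C = S_0' * N(d1) - K * exp(-rT) * N(d2) = 95.03144348 * 0.55026135 - 95.7100 * 0.98511194 * 0.49454331 = 5.6641


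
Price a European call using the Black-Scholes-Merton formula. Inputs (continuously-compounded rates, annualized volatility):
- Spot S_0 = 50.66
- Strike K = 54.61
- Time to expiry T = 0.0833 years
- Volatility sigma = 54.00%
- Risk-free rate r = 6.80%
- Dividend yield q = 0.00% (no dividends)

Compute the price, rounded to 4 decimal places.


d1 = (ln(S/K) + (r - q + 0.5*sigma^2) * T) / (sigma * sqrt(T)) = -0.36746606
d2 = d1 - sigma * sqrt(T) = -0.52331945
exp(-rT) = 0.99435161; exp(-qT) = 1.00000000
C = S_0 * exp(-qT) * N(d1) - K * exp(-rT) * N(d2)
N(d1) = 0.35663570; N(d2) = 0.30037598
C = 50.6600 * 1.00000000 * 0.35663570 - 54.6100 * 0.99435161 * 0.30037598 = 1.7563

Answer: Price = 1.7563


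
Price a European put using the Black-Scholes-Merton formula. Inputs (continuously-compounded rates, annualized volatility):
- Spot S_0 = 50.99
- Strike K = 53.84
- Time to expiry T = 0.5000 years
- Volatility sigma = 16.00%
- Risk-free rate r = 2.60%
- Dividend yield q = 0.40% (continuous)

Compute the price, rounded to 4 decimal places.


Answer: Price = 3.6450

Derivation:
d1 = (ln(S/K) + (r - q + 0.5*sigma^2) * T) / (sigma * sqrt(T)) = -0.32692331
d2 = d1 - sigma * sqrt(T) = -0.44006039
exp(-rT) = 0.98708414; exp(-qT) = 0.99800200
P = K * exp(-rT) * N(-d2) - S_0 * exp(-qT) * N(-d1)
N(-d1) = 0.62813705; N(-d2) = 0.67005332
P = 53.8400 * 0.98708414 * 0.67005332 - 50.9900 * 0.99800200 * 0.62813705 = 3.6450


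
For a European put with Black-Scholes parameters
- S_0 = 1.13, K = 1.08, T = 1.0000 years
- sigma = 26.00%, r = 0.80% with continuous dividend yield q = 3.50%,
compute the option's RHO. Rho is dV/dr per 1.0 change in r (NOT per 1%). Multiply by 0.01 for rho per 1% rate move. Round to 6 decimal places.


d1 = 0.2002176600; d2 = -0.0597823400
phi(d1) = 0.3910256622; exp(-qT) = 0.9656054163; exp(-rT) = 0.9920319148
N(-d2) = 0.5238355045
Rho = -K*T*exp(-rT)*N(-d2) = -1.0800 * 1.0000 * 0.9920319148 * 0.5238355045 = -0.561234

Answer: Rho = -0.561234


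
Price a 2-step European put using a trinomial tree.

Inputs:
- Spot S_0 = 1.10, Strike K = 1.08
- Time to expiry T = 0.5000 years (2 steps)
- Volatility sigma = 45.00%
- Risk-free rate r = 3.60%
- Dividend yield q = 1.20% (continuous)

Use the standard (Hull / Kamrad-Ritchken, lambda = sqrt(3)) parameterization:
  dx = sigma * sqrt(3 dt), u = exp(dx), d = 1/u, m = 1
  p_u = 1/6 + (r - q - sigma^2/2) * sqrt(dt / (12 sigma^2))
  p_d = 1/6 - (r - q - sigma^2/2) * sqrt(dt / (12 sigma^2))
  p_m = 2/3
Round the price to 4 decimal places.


dt = T/N = 0.250000; dx = sigma*sqrt(3*dt) = 0.389711
u = exp(dx) = 1.476555; d = 1/u = 0.677252
p_u = 0.141889, p_m = 0.666667, p_d = 0.191445
Discount per step: exp(-r*dt) = 0.991040
Stock lattice S(k, j) with j the centered position index:
  k=0: S(0,+0) = 1.1000
  k=1: S(1,-1) = 0.7450; S(1,+0) = 1.1000; S(1,+1) = 1.6242
  k=2: S(2,-2) = 0.5045; S(2,-1) = 0.7450; S(2,+0) = 1.1000; S(2,+1) = 1.6242; S(2,+2) = 2.3982
Terminal payoffs V(N, j) = max(K - S_T, 0):
  V(2,-2) = 0.575462; V(2,-1) = 0.335022; V(2,+0) = 0.000000; V(2,+1) = 0.000000; V(2,+2) = 0.000000
Backward induction: V(k, j) = exp(-r*dt) * [p_u * V(k+1, j+1) + p_m * V(k+1, j) + p_d * V(k+1, j-1)]
  V(1,-1) = exp(-r*dt) * [p_u*0.000000 + p_m*0.335022 + p_d*0.575462] = 0.330529
  V(1,+0) = exp(-r*dt) * [p_u*0.000000 + p_m*0.000000 + p_d*0.335022] = 0.063564
  V(1,+1) = exp(-r*dt) * [p_u*0.000000 + p_m*0.000000 + p_d*0.000000] = 0.000000
  V(0,+0) = exp(-r*dt) * [p_u*0.000000 + p_m*0.063564 + p_d*0.330529] = 0.104707

Answer: Price = V(0,0) = 0.1047


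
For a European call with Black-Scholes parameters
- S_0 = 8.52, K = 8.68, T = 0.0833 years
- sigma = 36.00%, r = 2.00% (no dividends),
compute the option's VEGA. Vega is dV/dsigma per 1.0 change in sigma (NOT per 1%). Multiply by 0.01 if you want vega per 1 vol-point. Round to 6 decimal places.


d1 = -0.1110788893; d2 = -0.2149811510
phi(d1) = 0.3964886781; exp(-qT) = 1.0000000000; exp(-rT) = 0.9983353870
Vega = S * exp(-qT) * phi(d1) * sqrt(T) = 8.5200 * 1.0000000000 * 0.3964886781 * 0.2886173938 = 0.974974

Answer: Vega = 0.974974


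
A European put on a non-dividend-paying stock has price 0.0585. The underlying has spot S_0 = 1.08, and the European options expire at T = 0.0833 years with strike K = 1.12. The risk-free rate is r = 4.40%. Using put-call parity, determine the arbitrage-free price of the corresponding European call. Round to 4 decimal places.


Put-call parity: C - P = S_0 * exp(-qT) - K * exp(-rT).
S_0 * exp(-qT) = 1.0800 * 1.00000000 = 1.08000000
K * exp(-rT) = 1.1200 * 0.99634151 = 1.11590249
C = P + S*exp(-qT) - K*exp(-rT)
C = 0.0585 + 1.08000000 - 1.11590249 = 0.0226

Answer: Call price = 0.0226


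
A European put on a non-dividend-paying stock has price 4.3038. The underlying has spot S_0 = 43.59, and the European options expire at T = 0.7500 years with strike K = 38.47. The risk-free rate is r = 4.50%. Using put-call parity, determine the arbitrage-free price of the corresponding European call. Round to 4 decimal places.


Put-call parity: C - P = S_0 * exp(-qT) - K * exp(-rT).
S_0 * exp(-qT) = 43.5900 * 1.00000000 = 43.59000000
K * exp(-rT) = 38.4700 * 0.96681318 = 37.19330295
C = P + S*exp(-qT) - K*exp(-rT)
C = 4.3038 + 43.59000000 - 37.19330295 = 10.7005

Answer: Call price = 10.7005


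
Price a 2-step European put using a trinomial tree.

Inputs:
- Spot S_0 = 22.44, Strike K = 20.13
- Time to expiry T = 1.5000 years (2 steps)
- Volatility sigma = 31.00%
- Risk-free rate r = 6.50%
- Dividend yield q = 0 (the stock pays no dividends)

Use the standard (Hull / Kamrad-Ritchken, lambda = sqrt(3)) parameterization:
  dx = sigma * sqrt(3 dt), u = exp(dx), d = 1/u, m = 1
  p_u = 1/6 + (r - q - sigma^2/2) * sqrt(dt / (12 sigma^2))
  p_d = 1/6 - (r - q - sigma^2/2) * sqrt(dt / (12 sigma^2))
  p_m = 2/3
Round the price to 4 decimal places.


dt = T/N = 0.750000; dx = sigma*sqrt(3*dt) = 0.465000
u = exp(dx) = 1.592014; d = 1/u = 0.628135
p_u = 0.180336, p_m = 0.666667, p_d = 0.152997
Discount per step: exp(-r*dt) = 0.952419
Stock lattice S(k, j) with j the centered position index:
  k=0: S(0,+0) = 22.4400
  k=1: S(1,-1) = 14.0954; S(1,+0) = 22.4400; S(1,+1) = 35.7248
  k=2: S(2,-2) = 8.8538; S(2,-1) = 14.0954; S(2,+0) = 22.4400; S(2,+1) = 35.7248; S(2,+2) = 56.8744
Terminal payoffs V(N, j) = max(K - S_T, 0):
  V(2,-2) = 11.276215; V(2,-1) = 6.034648; V(2,+0) = 0.000000; V(2,+1) = 0.000000; V(2,+2) = 0.000000
Backward induction: V(k, j) = exp(-r*dt) * [p_u * V(k+1, j+1) + p_m * V(k+1, j) + p_d * V(k+1, j-1)]
  V(1,-1) = exp(-r*dt) * [p_u*0.000000 + p_m*6.034648 + p_d*11.276215] = 5.474819
  V(1,+0) = exp(-r*dt) * [p_u*0.000000 + p_m*0.000000 + p_d*6.034648] = 0.879354
  V(1,+1) = exp(-r*dt) * [p_u*0.000000 + p_m*0.000000 + p_d*0.000000] = 0.000000
  V(0,+0) = exp(-r*dt) * [p_u*0.000000 + p_m*0.879354 + p_d*5.474819] = 1.356120

Answer: Price = V(0,0) = 1.3561


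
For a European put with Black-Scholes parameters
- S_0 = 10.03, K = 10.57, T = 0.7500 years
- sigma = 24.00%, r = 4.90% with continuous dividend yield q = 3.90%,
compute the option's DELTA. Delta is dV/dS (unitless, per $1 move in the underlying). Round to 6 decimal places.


Answer: Delta = -0.529002

Derivation:
d1 = -0.1122907683; d2 = -0.3201368652
phi(d1) = 0.3964350175; exp(-qT) = 0.9711736407; exp(-rT) = 0.9639170845
N(-d1) = 0.5447035693
Delta = -exp(-qT) * N(-d1) = -0.9711736407 * 0.5447035693 = -0.529002


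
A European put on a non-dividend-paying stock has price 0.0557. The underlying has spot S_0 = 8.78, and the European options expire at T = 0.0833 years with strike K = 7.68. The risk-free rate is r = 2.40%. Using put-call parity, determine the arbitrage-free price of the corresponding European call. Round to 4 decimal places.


Answer: Call price = 1.1710

Derivation:
Put-call parity: C - P = S_0 * exp(-qT) - K * exp(-rT).
S_0 * exp(-qT) = 8.7800 * 1.00000000 = 8.78000000
K * exp(-rT) = 7.6800 * 0.99800280 = 7.66466148
C = P + S*exp(-qT) - K*exp(-rT)
C = 0.0557 + 8.78000000 - 7.66466148 = 1.1710


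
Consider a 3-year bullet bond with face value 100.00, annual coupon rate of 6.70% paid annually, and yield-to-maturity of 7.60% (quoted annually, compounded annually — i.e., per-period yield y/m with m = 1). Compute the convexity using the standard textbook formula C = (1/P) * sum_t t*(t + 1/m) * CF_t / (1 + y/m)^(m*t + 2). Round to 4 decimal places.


Answer: Convexity = 9.5069

Derivation:
Coupon per period c = face * coupon_rate / m = 6.700000
Periods per year m = 1; per-period yield y/m = 0.076000
Number of cashflows N = 3
Cashflows (t years, CF_t, discount factor 1/(1+y/m)^(m*t), PV):
  t = 1.0000: CF_t = 6.700000, DF = 0.929368, PV = 6.226766
  t = 2.0000: CF_t = 6.700000, DF = 0.863725, PV = 5.786957
  t = 3.0000: CF_t = 106.700000, DF = 0.802718, PV = 85.650047
Price P = sum_t PV_t = 97.663770
Convexity numerator sum_t t*(t + 1/m) * CF_t / (1+y/m)^(m*t + 2):
  t = 1.0000: term = 10.756426
  t = 2.0000: term = 29.990035
  t = 3.0000: term = 887.736975
Convexity = (1/P) * sum = 928.483435 / 97.663770 = 9.506938


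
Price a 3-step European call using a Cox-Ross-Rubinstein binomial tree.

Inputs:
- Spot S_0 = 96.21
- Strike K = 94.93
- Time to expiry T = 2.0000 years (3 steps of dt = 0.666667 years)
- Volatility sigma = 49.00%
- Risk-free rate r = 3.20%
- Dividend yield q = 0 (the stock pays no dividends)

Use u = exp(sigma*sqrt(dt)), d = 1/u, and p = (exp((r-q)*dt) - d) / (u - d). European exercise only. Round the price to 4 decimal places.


Answer: Price = V(0,0) = 30.7756

Derivation:
dt = T/N = 0.666667
u = exp(sigma*sqrt(dt)) = 1.491949; d = 1/u = 0.670264
p = (exp((r-q)*dt) - d) / (u - d) = 0.427534
Discount per step: exp(-r*dt) = 0.978893
Stock lattice S(k, i) with i counting down-moves:
  k=0: S(0,0) = 96.2100
  k=1: S(1,0) = 143.5404; S(1,1) = 64.4861
  k=2: S(2,0) = 214.1550; S(2,1) = 96.2100; S(2,2) = 43.2227
  k=3: S(3,0) = 319.5083; S(3,1) = 143.5404; S(3,2) = 64.4861; S(3,3) = 28.9707
Terminal payoffs V(N, i) = max(S_T - K, 0):
  V(3,0) = 224.578308; V(3,1) = 48.610414; V(3,2) = 0.000000; V(3,3) = 0.000000
Backward induction: V(k, i) = exp(-r*dt) * [p * V(k+1, i) + (1-p) * V(k+1, i+1)].
  V(2,0) = exp(-r*dt) * [p*224.578308 + (1-p)*48.610414] = 121.228703
  V(2,1) = exp(-r*dt) * [p*48.610414 + (1-p)*0.000000] = 20.343946
  V(2,2) = exp(-r*dt) * [p*0.000000 + (1-p)*0.000000] = 0.000000
  V(1,0) = exp(-r*dt) * [p*121.228703 + (1-p)*20.343946] = 62.135820
  V(1,1) = exp(-r*dt) * [p*20.343946 + (1-p)*0.000000] = 8.514145
  V(0,0) = exp(-r*dt) * [p*62.135820 + (1-p)*8.514145] = 30.775642


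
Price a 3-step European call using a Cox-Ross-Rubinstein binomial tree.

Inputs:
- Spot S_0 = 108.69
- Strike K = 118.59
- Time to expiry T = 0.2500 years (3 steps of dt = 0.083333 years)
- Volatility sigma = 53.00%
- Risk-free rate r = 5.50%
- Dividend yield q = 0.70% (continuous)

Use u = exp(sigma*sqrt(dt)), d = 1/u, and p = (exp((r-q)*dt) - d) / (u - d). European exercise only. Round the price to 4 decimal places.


dt = T/N = 0.083333
u = exp(sigma*sqrt(dt)) = 1.165322; d = 1/u = 0.858132
p = (exp((r-q)*dt) - d) / (u - d) = 0.474872
Discount per step: exp(-r*dt) = 0.995427
Stock lattice S(k, i) with i counting down-moves:
  k=0: S(0,0) = 108.6900
  k=1: S(1,0) = 126.6589; S(1,1) = 93.2703
  k=2: S(2,0) = 147.5985; S(2,1) = 108.6900; S(2,2) = 80.0382
  k=3: S(3,0) = 171.9998; S(3,1) = 126.6589; S(3,2) = 93.2703; S(3,3) = 68.6833
Terminal payoffs V(N, i) = max(S_T - K, 0):
  V(3,0) = 53.409790; V(3,1) = 8.068896; V(3,2) = 0.000000; V(3,3) = 0.000000
Backward induction: V(k, i) = exp(-r*dt) * [p * V(k+1, i) + (1-p) * V(k+1, i+1)].
  V(2,0) = exp(-r*dt) * [p*53.409790 + (1-p)*8.068896] = 29.464674
  V(2,1) = exp(-r*dt) * [p*8.068896 + (1-p)*0.000000] = 3.814173
  V(2,2) = exp(-r*dt) * [p*0.000000 + (1-p)*0.000000] = 0.000000
  V(1,0) = exp(-r*dt) * [p*29.464674 + (1-p)*3.814173] = 15.921743
  V(1,1) = exp(-r*dt) * [p*3.814173 + (1-p)*0.000000] = 1.802963
  V(0,0) = exp(-r*dt) * [p*15.921743 + (1-p)*1.802963] = 8.468676

Answer: Price = V(0,0) = 8.4687


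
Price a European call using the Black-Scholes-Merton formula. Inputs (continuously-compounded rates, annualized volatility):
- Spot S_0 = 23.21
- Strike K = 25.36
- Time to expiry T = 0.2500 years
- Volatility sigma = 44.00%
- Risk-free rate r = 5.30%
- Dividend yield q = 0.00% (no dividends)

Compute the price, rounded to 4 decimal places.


d1 = (ln(S/K) + (r - q + 0.5*sigma^2) * T) / (sigma * sqrt(T)) = -0.23245413
d2 = d1 - sigma * sqrt(T) = -0.45245413
exp(-rT) = 0.98683739; exp(-qT) = 1.00000000
C = S_0 * exp(-qT) * N(d1) - K * exp(-rT) * N(d2)
N(d1) = 0.40809265; N(d2) = 0.32547093
C = 23.2100 * 1.00000000 * 0.40809265 - 25.3600 * 0.98683739 * 0.32547093 = 1.3265

Answer: Price = 1.3265


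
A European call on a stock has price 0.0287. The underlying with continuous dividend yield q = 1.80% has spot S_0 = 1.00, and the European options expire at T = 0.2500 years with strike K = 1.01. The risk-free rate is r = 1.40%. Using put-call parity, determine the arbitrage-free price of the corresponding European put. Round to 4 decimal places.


Answer: Put price = 0.0397

Derivation:
Put-call parity: C - P = S_0 * exp(-qT) - K * exp(-rT).
S_0 * exp(-qT) = 1.0000 * 0.99551011 = 0.99551011
K * exp(-rT) = 1.0100 * 0.99650612 = 1.00647118
P = C - S*exp(-qT) + K*exp(-rT)
P = 0.0287 - 0.99551011 + 1.00647118 = 0.0397


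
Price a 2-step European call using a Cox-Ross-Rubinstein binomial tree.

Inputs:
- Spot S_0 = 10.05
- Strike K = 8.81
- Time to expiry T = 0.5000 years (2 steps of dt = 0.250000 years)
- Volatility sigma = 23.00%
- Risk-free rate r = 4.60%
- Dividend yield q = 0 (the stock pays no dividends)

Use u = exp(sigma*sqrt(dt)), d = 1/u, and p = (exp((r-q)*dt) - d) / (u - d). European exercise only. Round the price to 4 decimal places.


Answer: Price = V(0,0) = 1.6249

Derivation:
dt = T/N = 0.250000
u = exp(sigma*sqrt(dt)) = 1.121873; d = 1/u = 0.891366
p = (exp((r-q)*dt) - d) / (u - d) = 0.521460
Discount per step: exp(-r*dt) = 0.988566
Stock lattice S(k, i) with i counting down-moves:
  k=0: S(0,0) = 10.0500
  k=1: S(1,0) = 11.2748; S(1,1) = 8.9582
  k=2: S(2,0) = 12.6489; S(2,1) = 10.0500; S(2,2) = 7.9851
Terminal payoffs V(N, i) = max(S_T - K, 0):
  V(2,0) = 3.838930; V(2,1) = 1.240000; V(2,2) = 0.000000
Backward induction: V(k, i) = exp(-r*dt) * [p * V(k+1, i) + (1-p) * V(k+1, i+1)].
  V(1,0) = exp(-r*dt) * [p*3.838930 + (1-p)*1.240000] = 2.565563
  V(1,1) = exp(-r*dt) * [p*1.240000 + (1-p)*0.000000] = 0.639216
  V(0,0) = exp(-r*dt) * [p*2.565563 + (1-p)*0.639216] = 1.624934


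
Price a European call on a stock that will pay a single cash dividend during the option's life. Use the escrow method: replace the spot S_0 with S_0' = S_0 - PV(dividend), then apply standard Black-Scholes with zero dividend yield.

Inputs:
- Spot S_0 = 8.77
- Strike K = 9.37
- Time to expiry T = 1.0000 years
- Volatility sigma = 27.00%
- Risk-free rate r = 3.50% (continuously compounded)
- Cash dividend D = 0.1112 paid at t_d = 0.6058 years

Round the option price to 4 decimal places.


Answer: Price = 0.7699

Derivation:
PV(D) = D * exp(-r * t_d) = 0.1112 * 0.97902020 = 0.10886705
S_0' = S_0 - PV(D) = 8.7700 - 0.10886705 = 8.66113295
d1 = (ln(S_0'/K) + (r + sigma^2/2)*T) / (sigma*sqrt(T)) = -0.02673169
d2 = d1 - sigma*sqrt(T) = -0.29673169
exp(-rT) = 0.96560542
N(d1) = 0.48933687; N(d2) = 0.38333568
C = S_0' * N(d1) - K * exp(-rT) * N(d2) = 8.66113295 * 0.48933687 - 9.3700 * 0.96560542 * 0.38333568 = 0.7699


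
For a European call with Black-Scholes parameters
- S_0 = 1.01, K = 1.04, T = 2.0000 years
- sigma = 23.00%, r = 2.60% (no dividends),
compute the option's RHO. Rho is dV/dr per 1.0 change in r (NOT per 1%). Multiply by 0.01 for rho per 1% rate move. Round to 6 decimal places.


Answer: Rho = 0.914339

Derivation:
d1 = 0.2325139806; d2 = -0.0927551388
phi(d1) = 0.3883027699; exp(-qT) = 1.0000000000; exp(-rT) = 0.9493288668
N(d2) = 0.4630490457
Rho = K*T*exp(-rT)*N(d2) = 1.0400 * 2.0000 * 0.9493288668 * 0.4630490457 = 0.914339


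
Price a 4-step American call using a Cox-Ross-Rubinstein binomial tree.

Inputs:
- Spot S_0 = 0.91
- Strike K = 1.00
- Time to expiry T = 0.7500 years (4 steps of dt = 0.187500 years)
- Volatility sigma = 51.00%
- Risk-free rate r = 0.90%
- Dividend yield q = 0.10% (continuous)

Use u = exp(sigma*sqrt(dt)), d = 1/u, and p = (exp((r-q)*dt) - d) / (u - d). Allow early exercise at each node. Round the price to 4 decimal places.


Answer: Price = V(0,0) = 0.1303

Derivation:
dt = T/N = 0.187500
u = exp(sigma*sqrt(dt)) = 1.247119; d = 1/u = 0.801848
p = (exp((r-q)*dt) - d) / (u - d) = 0.448385
Discount per step: exp(-r*dt) = 0.998314
Stock lattice S(k, i) with i counting down-moves:
  k=0: S(0,0) = 0.9100
  k=1: S(1,0) = 1.1349; S(1,1) = 0.7297
  k=2: S(2,0) = 1.4153; S(2,1) = 0.9100; S(2,2) = 0.5851
  k=3: S(3,0) = 1.7651; S(3,1) = 1.1349; S(3,2) = 0.7297; S(3,3) = 0.4692
  k=4: S(4,0) = 2.2013; S(4,1) = 1.4153; S(4,2) = 0.9100; S(4,3) = 0.5851; S(4,4) = 0.3762
Terminal payoffs V(N, i) = max(S_T - K, 0):
  V(4,0) = 1.201272; V(4,1) = 0.415329; V(4,2) = 0.000000; V(4,3) = 0.000000; V(4,4) = 0.000000
Backward induction: V(k, i) = exp(-r*dt) * [p * V(k+1, i) + (1-p) * V(k+1, i+1)]; then take max(V_cont, immediate exercise) for American.
  V(3,0) = exp(-r*dt) * [p*1.201272 + (1-p)*0.415329] = 0.766440; exercise = 0.765085; V(3,0) = max -> 0.766440
  V(3,1) = exp(-r*dt) * [p*0.415329 + (1-p)*0.000000] = 0.185914; exercise = 0.134879; V(3,1) = max -> 0.185914
  V(3,2) = exp(-r*dt) * [p*0.000000 + (1-p)*0.000000] = 0.000000; exercise = 0.000000; V(3,2) = max -> 0.000000
  V(3,3) = exp(-r*dt) * [p*0.000000 + (1-p)*0.000000] = 0.000000; exercise = 0.000000; V(3,3) = max -> 0.000000
  V(2,0) = exp(-r*dt) * [p*0.766440 + (1-p)*0.185914] = 0.445461; exercise = 0.415329; V(2,0) = max -> 0.445461
  V(2,1) = exp(-r*dt) * [p*0.185914 + (1-p)*0.000000] = 0.083220; exercise = 0.000000; V(2,1) = max -> 0.083220
  V(2,2) = exp(-r*dt) * [p*0.000000 + (1-p)*0.000000] = 0.000000; exercise = 0.000000; V(2,2) = max -> 0.000000
  V(1,0) = exp(-r*dt) * [p*0.445461 + (1-p)*0.083220] = 0.245230; exercise = 0.134879; V(1,0) = max -> 0.245230
  V(1,1) = exp(-r*dt) * [p*0.083220 + (1-p)*0.000000] = 0.037252; exercise = 0.000000; V(1,1) = max -> 0.037252
  V(0,0) = exp(-r*dt) * [p*0.245230 + (1-p)*0.037252] = 0.130286; exercise = 0.000000; V(0,0) = max -> 0.130286


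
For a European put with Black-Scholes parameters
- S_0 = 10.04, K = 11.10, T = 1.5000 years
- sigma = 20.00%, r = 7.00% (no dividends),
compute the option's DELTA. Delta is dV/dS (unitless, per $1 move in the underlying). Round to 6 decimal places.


d1 = 0.1413845722; d2 = -0.1035644021
phi(d1) = 0.3949747928; exp(-qT) = 1.0000000000; exp(-rT) = 0.9003245226
N(-d1) = 0.4437830707
Delta = -exp(-qT) * N(-d1) = -1.0000000000 * 0.4437830707 = -0.443783

Answer: Delta = -0.443783


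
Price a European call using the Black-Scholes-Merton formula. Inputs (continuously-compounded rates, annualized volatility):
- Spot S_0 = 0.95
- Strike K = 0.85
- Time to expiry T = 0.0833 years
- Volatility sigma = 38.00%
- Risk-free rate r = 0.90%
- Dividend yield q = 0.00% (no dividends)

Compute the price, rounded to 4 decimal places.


d1 = (ln(S/K) + (r - q + 0.5*sigma^2) * T) / (sigma * sqrt(T)) = 1.07581505
d2 = d1 - sigma * sqrt(T) = 0.96614044
exp(-rT) = 0.99925058; exp(-qT) = 1.00000000
C = S_0 * exp(-qT) * N(d1) - K * exp(-rT) * N(d2)
N(d1) = 0.85899501; N(d2) = 0.83301304
C = 0.9500 * 1.00000000 * 0.85899501 - 0.8500 * 0.99925058 * 0.83301304 = 0.1085

Answer: Price = 0.1085


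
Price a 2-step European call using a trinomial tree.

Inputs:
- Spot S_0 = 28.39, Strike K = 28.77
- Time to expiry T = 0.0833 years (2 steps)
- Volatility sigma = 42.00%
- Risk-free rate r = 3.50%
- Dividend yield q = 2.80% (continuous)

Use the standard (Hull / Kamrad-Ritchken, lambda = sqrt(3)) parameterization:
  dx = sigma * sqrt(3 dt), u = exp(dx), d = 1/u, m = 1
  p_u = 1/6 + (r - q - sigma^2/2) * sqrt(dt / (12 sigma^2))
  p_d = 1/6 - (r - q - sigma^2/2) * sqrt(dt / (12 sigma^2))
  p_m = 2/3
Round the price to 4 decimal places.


dt = T/N = 0.041650; dx = sigma*sqrt(3*dt) = 0.148463
u = exp(dx) = 1.160050; d = 1/u = 0.862032
p_u = 0.155277, p_m = 0.666667, p_d = 0.178057
Discount per step: exp(-r*dt) = 0.998543
Stock lattice S(k, j) with j the centered position index:
  k=0: S(0,+0) = 28.3900
  k=1: S(1,-1) = 24.4731; S(1,+0) = 28.3900; S(1,+1) = 32.9338
  k=2: S(2,-2) = 21.0966; S(2,-1) = 24.4731; S(2,+0) = 28.3900; S(2,+1) = 32.9338; S(2,+2) = 38.2048
Terminal payoffs V(N, j) = max(S_T - K, 0):
  V(2,-2) = 0.000000; V(2,-1) = 0.000000; V(2,+0) = 0.000000; V(2,+1) = 4.163807; V(2,+2) = 9.434848
Backward induction: V(k, j) = exp(-r*dt) * [p_u * V(k+1, j+1) + p_m * V(k+1, j) + p_d * V(k+1, j-1)]
  V(1,-1) = exp(-r*dt) * [p_u*0.000000 + p_m*0.000000 + p_d*0.000000] = 0.000000
  V(1,+0) = exp(-r*dt) * [p_u*4.163807 + p_m*0.000000 + p_d*0.000000] = 0.645600
  V(1,+1) = exp(-r*dt) * [p_u*9.434848 + p_m*4.163807 + p_d*0.000000] = 4.234705
  V(0,+0) = exp(-r*dt) * [p_u*4.234705 + p_m*0.645600 + p_d*0.000000] = 1.086366

Answer: Price = V(0,0) = 1.0864


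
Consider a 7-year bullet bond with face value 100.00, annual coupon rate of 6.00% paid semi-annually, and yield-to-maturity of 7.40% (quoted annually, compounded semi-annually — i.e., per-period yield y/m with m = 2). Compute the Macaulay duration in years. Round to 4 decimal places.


Coupon per period c = face * coupon_rate / m = 3.000000
Periods per year m = 2; per-period yield y/m = 0.037000
Number of cashflows N = 14
Cashflows (t years, CF_t, discount factor 1/(1+y/m)^(m*t), PV):
  t = 0.5000: CF_t = 3.000000, DF = 0.964320, PV = 2.892960
  t = 1.0000: CF_t = 3.000000, DF = 0.929913, PV = 2.789740
  t = 1.5000: CF_t = 3.000000, DF = 0.896734, PV = 2.690203
  t = 2.0000: CF_t = 3.000000, DF = 0.864739, PV = 2.594217
  t = 2.5000: CF_t = 3.000000, DF = 0.833885, PV = 2.501655
  t = 3.0000: CF_t = 3.000000, DF = 0.804132, PV = 2.412397
  t = 3.5000: CF_t = 3.000000, DF = 0.775441, PV = 2.326323
  t = 4.0000: CF_t = 3.000000, DF = 0.747773, PV = 2.243320
  t = 4.5000: CF_t = 3.000000, DF = 0.721093, PV = 2.163279
  t = 5.0000: CF_t = 3.000000, DF = 0.695364, PV = 2.086093
  t = 5.5000: CF_t = 3.000000, DF = 0.670554, PV = 2.011662
  t = 6.0000: CF_t = 3.000000, DF = 0.646629, PV = 1.939886
  t = 6.5000: CF_t = 3.000000, DF = 0.623557, PV = 1.870671
  t = 7.0000: CF_t = 103.000000, DF = 0.601309, PV = 61.934785
Price P = sum_t PV_t = 92.457190
Macaulay numerator sum_t t * PV_t:
  t * PV_t at t = 0.5000: 1.446480
  t * PV_t at t = 1.0000: 2.789740
  t * PV_t at t = 1.5000: 4.035304
  t * PV_t at t = 2.0000: 5.188433
  t * PV_t at t = 2.5000: 6.254138
  t * PV_t at t = 3.0000: 7.237190
  t * PV_t at t = 3.5000: 8.142129
  t * PV_t at t = 4.0000: 8.973279
  t * PV_t at t = 4.5000: 9.734754
  t * PV_t at t = 5.0000: 10.430466
  t * PV_t at t = 5.5000: 11.064139
  t * PV_t at t = 6.0000: 11.639315
  t * PV_t at t = 6.5000: 12.159362
  t * PV_t at t = 7.0000: 433.543496
Macaulay duration D = (sum_t t * PV_t) / P = 532.638226 / 92.457190 = 5.760917

Answer: Macaulay duration = 5.7609 years


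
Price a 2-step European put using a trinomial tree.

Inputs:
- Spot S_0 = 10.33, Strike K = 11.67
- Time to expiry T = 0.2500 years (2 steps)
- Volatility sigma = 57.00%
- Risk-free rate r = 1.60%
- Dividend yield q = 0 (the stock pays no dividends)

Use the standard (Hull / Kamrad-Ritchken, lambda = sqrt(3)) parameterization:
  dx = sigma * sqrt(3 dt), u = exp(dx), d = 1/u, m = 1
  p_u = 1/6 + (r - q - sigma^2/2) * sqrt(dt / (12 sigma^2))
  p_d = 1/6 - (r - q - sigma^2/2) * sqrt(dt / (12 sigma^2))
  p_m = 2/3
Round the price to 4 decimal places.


Answer: Price = V(0,0) = 2.0304

Derivation:
dt = T/N = 0.125000; dx = sigma*sqrt(3*dt) = 0.349052
u = exp(dx) = 1.417723; d = 1/u = 0.705356
p_u = 0.140444, p_m = 0.666667, p_d = 0.192889
Discount per step: exp(-r*dt) = 0.998002
Stock lattice S(k, j) with j the centered position index:
  k=0: S(0,+0) = 10.3300
  k=1: S(1,-1) = 7.2863; S(1,+0) = 10.3300; S(1,+1) = 14.6451
  k=2: S(2,-2) = 5.1395; S(2,-1) = 7.2863; S(2,+0) = 10.3300; S(2,+1) = 14.6451; S(2,+2) = 20.7627
Terminal payoffs V(N, j) = max(K - S_T, 0):
  V(2,-2) = 6.530542; V(2,-1) = 4.383670; V(2,+0) = 1.340000; V(2,+1) = 0.000000; V(2,+2) = 0.000000
Backward induction: V(k, j) = exp(-r*dt) * [p_u * V(k+1, j+1) + p_m * V(k+1, j) + p_d * V(k+1, j-1)]
  V(1,-1) = exp(-r*dt) * [p_u*1.340000 + p_m*4.383670 + p_d*6.530542] = 4.361582
  V(1,+0) = exp(-r*dt) * [p_u*0.000000 + p_m*1.340000 + p_d*4.383670] = 1.735423
  V(1,+1) = exp(-r*dt) * [p_u*0.000000 + p_m*0.000000 + p_d*1.340000] = 0.257955
  V(0,+0) = exp(-r*dt) * [p_u*0.257955 + p_m*1.735423 + p_d*4.361582] = 2.030415


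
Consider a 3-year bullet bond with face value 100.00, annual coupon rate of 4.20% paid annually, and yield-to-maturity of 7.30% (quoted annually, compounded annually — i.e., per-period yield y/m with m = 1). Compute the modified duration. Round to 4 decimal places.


Answer: Modified duration = 2.6795

Derivation:
Coupon per period c = face * coupon_rate / m = 4.200000
Periods per year m = 1; per-period yield y/m = 0.073000
Number of cashflows N = 3
Cashflows (t years, CF_t, discount factor 1/(1+y/m)^(m*t), PV):
  t = 1.0000: CF_t = 4.200000, DF = 0.931966, PV = 3.914259
  t = 2.0000: CF_t = 4.200000, DF = 0.868561, PV = 3.647958
  t = 3.0000: CF_t = 104.200000, DF = 0.809470, PV = 84.346789
Price P = sum_t PV_t = 91.909006
First compute Macaulay numerator sum_t t * PV_t:
  t * PV_t at t = 1.0000: 3.914259
  t * PV_t at t = 2.0000: 7.295916
  t * PV_t at t = 3.0000: 253.040366
Macaulay duration D = 264.250542 / 91.909006 = 2.875132
Modified duration = D / (1 + y/m) = 2.875132 / (1 + 0.073000) = 2.679527


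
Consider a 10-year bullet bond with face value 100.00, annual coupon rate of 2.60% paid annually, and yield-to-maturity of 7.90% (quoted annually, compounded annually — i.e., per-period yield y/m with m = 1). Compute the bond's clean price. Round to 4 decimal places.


Coupon per period c = face * coupon_rate / m = 2.600000
Periods per year m = 1; per-period yield y/m = 0.079000
Number of cashflows N = 10
Cashflows (t years, CF_t, discount factor 1/(1+y/m)^(m*t), PV):
  t = 1.0000: CF_t = 2.600000, DF = 0.926784, PV = 2.409639
  t = 2.0000: CF_t = 2.600000, DF = 0.858929, PV = 2.233215
  t = 3.0000: CF_t = 2.600000, DF = 0.796041, PV = 2.069708
  t = 4.0000: CF_t = 2.600000, DF = 0.737758, PV = 1.918172
  t = 5.0000: CF_t = 2.600000, DF = 0.683743, PV = 1.777731
  t = 6.0000: CF_t = 2.600000, DF = 0.633682, PV = 1.647573
  t = 7.0000: CF_t = 2.600000, DF = 0.587286, PV = 1.526944
  t = 8.0000: CF_t = 2.600000, DF = 0.544288, PV = 1.415148
  t = 9.0000: CF_t = 2.600000, DF = 0.504437, PV = 1.311536
  t = 10.0000: CF_t = 102.600000, DF = 0.467504, PV = 47.965935
Price P = sum_t PV_t = 64.275601

Answer: Price = 64.2756


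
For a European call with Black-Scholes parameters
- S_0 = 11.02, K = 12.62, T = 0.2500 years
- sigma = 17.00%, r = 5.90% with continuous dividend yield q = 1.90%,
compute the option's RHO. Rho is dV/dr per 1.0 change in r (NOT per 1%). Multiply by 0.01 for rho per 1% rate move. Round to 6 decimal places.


Answer: Rho = 0.199833

Derivation:
d1 = -1.4348065105; d2 = -1.5198065105
phi(d1) = 0.1425199350; exp(-qT) = 0.9952612634; exp(-rT) = 0.9853582484
N(d2) = 0.0642798062
Rho = K*T*exp(-rT)*N(d2) = 12.6200 * 0.2500 * 0.9853582484 * 0.0642798062 = 0.199833


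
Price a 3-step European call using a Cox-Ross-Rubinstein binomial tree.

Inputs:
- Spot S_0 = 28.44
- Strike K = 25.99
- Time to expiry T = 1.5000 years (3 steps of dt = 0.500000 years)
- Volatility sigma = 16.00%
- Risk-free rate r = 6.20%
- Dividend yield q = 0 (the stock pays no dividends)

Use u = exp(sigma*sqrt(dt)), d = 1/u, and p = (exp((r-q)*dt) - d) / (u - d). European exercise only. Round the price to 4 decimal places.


dt = T/N = 0.500000
u = exp(sigma*sqrt(dt)) = 1.119785; d = 1/u = 0.893028
p = (exp((r-q)*dt) - d) / (u - d) = 0.610597
Discount per step: exp(-r*dt) = 0.969476
Stock lattice S(k, i) with i counting down-moves:
  k=0: S(0,0) = 28.4400
  k=1: S(1,0) = 31.8467; S(1,1) = 25.3977
  k=2: S(2,0) = 35.6615; S(2,1) = 28.4400; S(2,2) = 22.6809
  k=3: S(3,0) = 39.9332; S(3,1) = 31.8467; S(3,2) = 25.3977; S(3,3) = 20.2547
Terminal payoffs V(N, i) = max(S_T - K, 0):
  V(3,0) = 13.943192; V(3,1) = 5.856698; V(3,2) = 0.000000; V(3,3) = 0.000000
Backward induction: V(k, i) = exp(-r*dt) * [p * V(k+1, i) + (1-p) * V(k+1, i+1)].
  V(2,0) = exp(-r*dt) * [p*13.943192 + (1-p)*5.856698] = 10.464798
  V(2,1) = exp(-r*dt) * [p*5.856698 + (1-p)*0.000000] = 3.466924
  V(2,2) = exp(-r*dt) * [p*0.000000 + (1-p)*0.000000] = 0.000000
  V(1,0) = exp(-r*dt) * [p*10.464798 + (1-p)*3.466924] = 7.503552
  V(1,1) = exp(-r*dt) * [p*3.466924 + (1-p)*0.000000] = 2.052277
  V(0,0) = exp(-r*dt) * [p*7.503552 + (1-p)*2.052277] = 5.216563

Answer: Price = V(0,0) = 5.2166


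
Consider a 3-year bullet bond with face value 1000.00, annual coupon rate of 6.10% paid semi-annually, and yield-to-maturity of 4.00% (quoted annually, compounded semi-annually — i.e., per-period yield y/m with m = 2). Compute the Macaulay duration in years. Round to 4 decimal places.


Answer: Macaulay duration = 2.7936 years

Derivation:
Coupon per period c = face * coupon_rate / m = 30.500000
Periods per year m = 2; per-period yield y/m = 0.020000
Number of cashflows N = 6
Cashflows (t years, CF_t, discount factor 1/(1+y/m)^(m*t), PV):
  t = 0.5000: CF_t = 30.500000, DF = 0.980392, PV = 29.901961
  t = 1.0000: CF_t = 30.500000, DF = 0.961169, PV = 29.315648
  t = 1.5000: CF_t = 30.500000, DF = 0.942322, PV = 28.740831
  t = 2.0000: CF_t = 30.500000, DF = 0.923845, PV = 28.177285
  t = 2.5000: CF_t = 30.500000, DF = 0.905731, PV = 27.624790
  t = 3.0000: CF_t = 1030.500000, DF = 0.887971, PV = 915.054509
Price P = sum_t PV_t = 1058.815024
Macaulay numerator sum_t t * PV_t:
  t * PV_t at t = 0.5000: 14.950980
  t * PV_t at t = 1.0000: 29.315648
  t * PV_t at t = 1.5000: 43.111247
  t * PV_t at t = 2.0000: 56.354571
  t * PV_t at t = 2.5000: 69.061974
  t * PV_t at t = 3.0000: 2745.163528
Macaulay duration D = (sum_t t * PV_t) / P = 2957.957948 / 1058.815024 = 2.793649


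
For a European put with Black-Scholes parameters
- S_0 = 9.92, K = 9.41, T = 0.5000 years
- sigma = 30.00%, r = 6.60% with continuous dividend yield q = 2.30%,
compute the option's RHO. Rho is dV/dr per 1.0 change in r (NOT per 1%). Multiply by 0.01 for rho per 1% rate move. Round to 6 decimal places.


d1 = 0.4562251430; d2 = 0.2440931086
phi(d1) = 0.3595114604; exp(-qT) = 0.9885658722; exp(-rT) = 0.9675385596
N(-d2) = 0.4035793548
Rho = -K*T*exp(-rT)*N(-d2) = -9.4100 * 0.5000 * 0.9675385596 * 0.4035793548 = -1.837202

Answer: Rho = -1.837202


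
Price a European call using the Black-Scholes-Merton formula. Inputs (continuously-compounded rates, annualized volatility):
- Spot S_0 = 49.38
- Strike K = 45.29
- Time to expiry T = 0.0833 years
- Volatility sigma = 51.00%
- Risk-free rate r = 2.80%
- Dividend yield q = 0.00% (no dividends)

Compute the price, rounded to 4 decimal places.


d1 = (ln(S/K) + (r - q + 0.5*sigma^2) * T) / (sigma * sqrt(T)) = 0.67682244
d2 = d1 - sigma * sqrt(T) = 0.52962757
exp(-rT) = 0.99767032; exp(-qT) = 1.00000000
C = S_0 * exp(-qT) * N(d1) - K * exp(-rT) * N(d2)
N(d1) = 0.75074069; N(d2) = 0.70181491
C = 49.3800 * 1.00000000 * 0.75074069 - 45.2900 * 0.99767032 * 0.70181491 = 5.3604

Answer: Price = 5.3604


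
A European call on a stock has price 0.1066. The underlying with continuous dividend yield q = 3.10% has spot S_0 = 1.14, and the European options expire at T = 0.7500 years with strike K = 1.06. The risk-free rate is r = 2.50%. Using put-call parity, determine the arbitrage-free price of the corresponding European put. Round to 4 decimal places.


Answer: Put price = 0.0331

Derivation:
Put-call parity: C - P = S_0 * exp(-qT) - K * exp(-rT).
S_0 * exp(-qT) = 1.1400 * 0.97701820 = 1.11380075
K * exp(-rT) = 1.0600 * 0.98142469 = 1.04031017
P = C - S*exp(-qT) + K*exp(-rT)
P = 0.1066 - 1.11380075 + 1.04031017 = 0.0331


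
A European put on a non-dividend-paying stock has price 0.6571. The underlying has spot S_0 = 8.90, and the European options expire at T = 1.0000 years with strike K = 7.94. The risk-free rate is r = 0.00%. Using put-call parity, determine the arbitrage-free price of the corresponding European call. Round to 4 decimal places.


Put-call parity: C - P = S_0 * exp(-qT) - K * exp(-rT).
S_0 * exp(-qT) = 8.9000 * 1.00000000 = 8.90000000
K * exp(-rT) = 7.9400 * 1.00000000 = 7.94000000
C = P + S*exp(-qT) - K*exp(-rT)
C = 0.6571 + 8.90000000 - 7.94000000 = 1.6171

Answer: Call price = 1.6171


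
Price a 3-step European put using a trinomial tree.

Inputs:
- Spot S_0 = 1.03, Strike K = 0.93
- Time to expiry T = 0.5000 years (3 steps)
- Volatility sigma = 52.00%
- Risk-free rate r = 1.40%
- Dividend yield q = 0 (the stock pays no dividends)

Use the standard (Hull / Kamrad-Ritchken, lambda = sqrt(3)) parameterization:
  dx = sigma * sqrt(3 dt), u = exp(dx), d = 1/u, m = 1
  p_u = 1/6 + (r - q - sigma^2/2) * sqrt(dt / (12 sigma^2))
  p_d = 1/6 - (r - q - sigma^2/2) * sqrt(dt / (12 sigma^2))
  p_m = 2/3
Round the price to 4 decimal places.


Answer: Price = V(0,0) = 0.0961

Derivation:
dt = T/N = 0.166667; dx = sigma*sqrt(3*dt) = 0.367696
u = exp(dx) = 1.444402; d = 1/u = 0.692328
p_u = 0.139198, p_m = 0.666667, p_d = 0.194135
Discount per step: exp(-r*dt) = 0.997669
Stock lattice S(k, j) with j the centered position index:
  k=0: S(0,+0) = 1.0300
  k=1: S(1,-1) = 0.7131; S(1,+0) = 1.0300; S(1,+1) = 1.4877
  k=2: S(2,-2) = 0.4937; S(2,-1) = 0.7131; S(2,+0) = 1.0300; S(2,+1) = 1.4877; S(2,+2) = 2.1489
  k=3: S(3,-3) = 0.3418; S(3,-2) = 0.4937; S(3,-1) = 0.7131; S(3,+0) = 1.0300; S(3,+1) = 1.4877; S(3,+2) = 2.1489; S(3,+3) = 3.1039
Terminal payoffs V(N, j) = max(K - S_T, 0):
  V(3,-3) = 0.588199; V(3,-2) = 0.436302; V(3,-1) = 0.216902; V(3,+0) = 0.000000; V(3,+1) = 0.000000; V(3,+2) = 0.000000; V(3,+3) = 0.000000
Backward induction: V(k, j) = exp(-r*dt) * [p_u * V(k+1, j+1) + p_m * V(k+1, j) + p_d * V(k+1, j-1)]
  V(2,-2) = exp(-r*dt) * [p_u*0.216902 + p_m*0.436302 + p_d*0.588199] = 0.434236
  V(2,-1) = exp(-r*dt) * [p_u*0.000000 + p_m*0.216902 + p_d*0.436302] = 0.228769
  V(2,+0) = exp(-r*dt) * [p_u*0.000000 + p_m*0.000000 + p_d*0.216902] = 0.042010
  V(2,+1) = exp(-r*dt) * [p_u*0.000000 + p_m*0.000000 + p_d*0.000000] = 0.000000
  V(2,+2) = exp(-r*dt) * [p_u*0.000000 + p_m*0.000000 + p_d*0.000000] = 0.000000
  V(1,-1) = exp(-r*dt) * [p_u*0.042010 + p_m*0.228769 + p_d*0.434236] = 0.242095
  V(1,+0) = exp(-r*dt) * [p_u*0.000000 + p_m*0.042010 + p_d*0.228769] = 0.072250
  V(1,+1) = exp(-r*dt) * [p_u*0.000000 + p_m*0.000000 + p_d*0.042010] = 0.008137
  V(0,+0) = exp(-r*dt) * [p_u*0.008137 + p_m*0.072250 + p_d*0.242095] = 0.096074


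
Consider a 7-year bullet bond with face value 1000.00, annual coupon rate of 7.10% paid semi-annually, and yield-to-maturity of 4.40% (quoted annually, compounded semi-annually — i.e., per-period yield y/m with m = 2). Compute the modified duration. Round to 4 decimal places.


Answer: Modified duration = 5.6257

Derivation:
Coupon per period c = face * coupon_rate / m = 35.500000
Periods per year m = 2; per-period yield y/m = 0.022000
Number of cashflows N = 14
Cashflows (t years, CF_t, discount factor 1/(1+y/m)^(m*t), PV):
  t = 0.5000: CF_t = 35.500000, DF = 0.978474, PV = 34.735812
  t = 1.0000: CF_t = 35.500000, DF = 0.957411, PV = 33.988074
  t = 1.5000: CF_t = 35.500000, DF = 0.936801, PV = 33.256433
  t = 2.0000: CF_t = 35.500000, DF = 0.916635, PV = 32.540541
  t = 2.5000: CF_t = 35.500000, DF = 0.896903, PV = 31.840060
  t = 3.0000: CF_t = 35.500000, DF = 0.877596, PV = 31.154657
  t = 3.5000: CF_t = 35.500000, DF = 0.858704, PV = 30.484009
  t = 4.0000: CF_t = 35.500000, DF = 0.840220, PV = 29.827798
  t = 4.5000: CF_t = 35.500000, DF = 0.822133, PV = 29.185712
  t = 5.0000: CF_t = 35.500000, DF = 0.804435, PV = 28.557448
  t = 5.5000: CF_t = 35.500000, DF = 0.787119, PV = 27.942708
  t = 6.0000: CF_t = 35.500000, DF = 0.770175, PV = 27.341202
  t = 6.5000: CF_t = 35.500000, DF = 0.753596, PV = 26.752644
  t = 7.0000: CF_t = 1035.500000, DF = 0.737373, PV = 763.550142
Price P = sum_t PV_t = 1161.157240
First compute Macaulay numerator sum_t t * PV_t:
  t * PV_t at t = 0.5000: 17.367906
  t * PV_t at t = 1.0000: 33.988074
  t * PV_t at t = 1.5000: 49.884649
  t * PV_t at t = 2.0000: 65.081082
  t * PV_t at t = 2.5000: 79.600149
  t * PV_t at t = 3.0000: 93.463972
  t * PV_t at t = 3.5000: 106.694032
  t * PV_t at t = 4.0000: 119.311190
  t * PV_t at t = 4.5000: 131.335703
  t * PV_t at t = 5.0000: 142.787240
  t * PV_t at t = 5.5000: 153.684896
  t * PV_t at t = 6.0000: 164.047212
  t * PV_t at t = 6.5000: 173.892185
  t * PV_t at t = 7.0000: 5344.850991
Macaulay duration D = 6675.989284 / 1161.157240 = 5.749427
Modified duration = D / (1 + y/m) = 5.749427 / (1 + 0.022000) = 5.625663
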